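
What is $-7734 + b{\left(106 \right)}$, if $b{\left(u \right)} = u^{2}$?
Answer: $3502$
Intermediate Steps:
$-7734 + b{\left(106 \right)} = -7734 + 106^{2} = -7734 + 11236 = 3502$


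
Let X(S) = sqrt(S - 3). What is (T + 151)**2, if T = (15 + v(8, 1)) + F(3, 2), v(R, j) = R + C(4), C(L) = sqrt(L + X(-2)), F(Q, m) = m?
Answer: (176 + sqrt(4 + I*sqrt(5)))**2 ≈ 31709.0 + 192.2*I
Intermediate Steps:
X(S) = sqrt(-3 + S)
C(L) = sqrt(L + I*sqrt(5)) (C(L) = sqrt(L + sqrt(-3 - 2)) = sqrt(L + sqrt(-5)) = sqrt(L + I*sqrt(5)))
v(R, j) = R + sqrt(4 + I*sqrt(5))
T = 25 + sqrt(4 + I*sqrt(5)) (T = (15 + (8 + sqrt(4 + I*sqrt(5)))) + 2 = (23 + sqrt(4 + I*sqrt(5))) + 2 = 25 + sqrt(4 + I*sqrt(5)) ≈ 27.072 + 0.53971*I)
(T + 151)**2 = ((25 + sqrt(4 + I*sqrt(5))) + 151)**2 = (176 + sqrt(4 + I*sqrt(5)))**2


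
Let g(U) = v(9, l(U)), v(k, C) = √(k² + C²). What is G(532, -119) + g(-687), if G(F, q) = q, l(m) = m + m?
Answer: -119 + 3*√209773 ≈ 1255.0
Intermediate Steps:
l(m) = 2*m
v(k, C) = √(C² + k²)
g(U) = √(81 + 4*U²) (g(U) = √((2*U)² + 9²) = √(4*U² + 81) = √(81 + 4*U²))
G(532, -119) + g(-687) = -119 + √(81 + 4*(-687)²) = -119 + √(81 + 4*471969) = -119 + √(81 + 1887876) = -119 + √1887957 = -119 + 3*√209773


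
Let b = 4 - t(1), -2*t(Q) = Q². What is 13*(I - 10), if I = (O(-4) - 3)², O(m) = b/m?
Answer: 5837/64 ≈ 91.203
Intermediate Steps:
t(Q) = -Q²/2
b = 9/2 (b = 4 - (-1)*1²/2 = 4 - (-1)/2 = 4 - 1*(-½) = 4 + ½ = 9/2 ≈ 4.5000)
O(m) = 9/(2*m)
I = 1089/64 (I = ((9/2)/(-4) - 3)² = ((9/2)*(-¼) - 3)² = (-9/8 - 3)² = (-33/8)² = 1089/64 ≈ 17.016)
13*(I - 10) = 13*(1089/64 - 10) = 13*(449/64) = 5837/64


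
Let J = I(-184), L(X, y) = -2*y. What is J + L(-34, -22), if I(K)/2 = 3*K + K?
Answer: -1428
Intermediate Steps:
I(K) = 8*K (I(K) = 2*(3*K + K) = 2*(4*K) = 8*K)
J = -1472 (J = 8*(-184) = -1472)
J + L(-34, -22) = -1472 - 2*(-22) = -1472 + 44 = -1428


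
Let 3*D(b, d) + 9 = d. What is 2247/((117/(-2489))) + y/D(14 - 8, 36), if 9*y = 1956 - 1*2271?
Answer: -5593238/117 ≈ -47805.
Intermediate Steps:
D(b, d) = -3 + d/3
y = -35 (y = (1956 - 1*2271)/9 = (1956 - 2271)/9 = (⅑)*(-315) = -35)
2247/((117/(-2489))) + y/D(14 - 8, 36) = 2247/((117/(-2489))) - 35/(-3 + (⅓)*36) = 2247/((117*(-1/2489))) - 35/(-3 + 12) = 2247/(-117/2489) - 35/9 = 2247*(-2489/117) - 35*⅑ = -1864261/39 - 35/9 = -5593238/117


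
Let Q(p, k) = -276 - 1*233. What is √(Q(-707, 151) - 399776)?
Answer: I*√400285 ≈ 632.68*I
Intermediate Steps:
Q(p, k) = -509 (Q(p, k) = -276 - 233 = -509)
√(Q(-707, 151) - 399776) = √(-509 - 399776) = √(-400285) = I*√400285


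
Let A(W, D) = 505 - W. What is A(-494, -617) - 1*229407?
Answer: -228408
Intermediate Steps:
A(-494, -617) - 1*229407 = (505 - 1*(-494)) - 1*229407 = (505 + 494) - 229407 = 999 - 229407 = -228408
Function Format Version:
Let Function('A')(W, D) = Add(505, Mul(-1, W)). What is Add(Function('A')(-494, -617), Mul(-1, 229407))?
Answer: -228408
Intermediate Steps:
Add(Function('A')(-494, -617), Mul(-1, 229407)) = Add(Add(505, Mul(-1, -494)), Mul(-1, 229407)) = Add(Add(505, 494), -229407) = Add(999, -229407) = -228408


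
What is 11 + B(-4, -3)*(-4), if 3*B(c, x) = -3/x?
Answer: 29/3 ≈ 9.6667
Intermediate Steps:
B(c, x) = -1/x (B(c, x) = (-3/x)/3 = -1/x)
11 + B(-4, -3)*(-4) = 11 - 1/(-3)*(-4) = 11 - 1*(-1/3)*(-4) = 11 + (1/3)*(-4) = 11 - 4/3 = 29/3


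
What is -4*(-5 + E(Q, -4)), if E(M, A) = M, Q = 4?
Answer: 4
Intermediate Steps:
-4*(-5 + E(Q, -4)) = -4*(-5 + 4) = -4*(-1) = 4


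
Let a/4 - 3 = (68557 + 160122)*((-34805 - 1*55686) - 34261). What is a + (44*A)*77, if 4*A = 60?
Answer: -114112599600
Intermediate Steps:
A = 15 (A = (1/4)*60 = 15)
a = -114112650420 (a = 12 + 4*((68557 + 160122)*((-34805 - 1*55686) - 34261)) = 12 + 4*(228679*((-34805 - 55686) - 34261)) = 12 + 4*(228679*(-90491 - 34261)) = 12 + 4*(228679*(-124752)) = 12 + 4*(-28528162608) = 12 - 114112650432 = -114112650420)
a + (44*A)*77 = -114112650420 + (44*15)*77 = -114112650420 + 660*77 = -114112650420 + 50820 = -114112599600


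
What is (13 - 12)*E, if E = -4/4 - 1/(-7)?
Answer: -6/7 ≈ -0.85714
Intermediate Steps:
E = -6/7 (E = -4*¼ - 1*(-⅐) = -1 + ⅐ = -6/7 ≈ -0.85714)
(13 - 12)*E = (13 - 12)*(-6/7) = 1*(-6/7) = -6/7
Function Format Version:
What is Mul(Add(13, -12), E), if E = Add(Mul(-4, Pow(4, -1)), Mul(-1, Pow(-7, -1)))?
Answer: Rational(-6, 7) ≈ -0.85714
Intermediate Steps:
E = Rational(-6, 7) (E = Add(Mul(-4, Rational(1, 4)), Mul(-1, Rational(-1, 7))) = Add(-1, Rational(1, 7)) = Rational(-6, 7) ≈ -0.85714)
Mul(Add(13, -12), E) = Mul(Add(13, -12), Rational(-6, 7)) = Mul(1, Rational(-6, 7)) = Rational(-6, 7)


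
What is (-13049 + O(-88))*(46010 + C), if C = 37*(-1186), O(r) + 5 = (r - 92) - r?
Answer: -27974688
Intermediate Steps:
O(r) = -97 (O(r) = -5 + ((r - 92) - r) = -5 + ((-92 + r) - r) = -5 - 92 = -97)
C = -43882
(-13049 + O(-88))*(46010 + C) = (-13049 - 97)*(46010 - 43882) = -13146*2128 = -27974688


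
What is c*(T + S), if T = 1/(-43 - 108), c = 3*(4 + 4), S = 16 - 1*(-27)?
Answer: 155808/151 ≈ 1031.8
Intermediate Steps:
S = 43 (S = 16 + 27 = 43)
c = 24 (c = 3*8 = 24)
T = -1/151 (T = 1/(-151) = -1/151 ≈ -0.0066225)
c*(T + S) = 24*(-1/151 + 43) = 24*(6492/151) = 155808/151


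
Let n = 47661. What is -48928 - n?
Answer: -96589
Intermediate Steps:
-48928 - n = -48928 - 1*47661 = -48928 - 47661 = -96589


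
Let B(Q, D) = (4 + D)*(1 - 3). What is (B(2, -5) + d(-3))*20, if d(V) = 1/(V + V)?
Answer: 110/3 ≈ 36.667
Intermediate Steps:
B(Q, D) = -8 - 2*D (B(Q, D) = (4 + D)*(-2) = -8 - 2*D)
d(V) = 1/(2*V)
(B(2, -5) + d(-3))*20 = ((-8 - 2*(-5)) + (½)/(-3))*20 = ((-8 + 10) + (½)*(-⅓))*20 = (2 - ⅙)*20 = (11/6)*20 = 110/3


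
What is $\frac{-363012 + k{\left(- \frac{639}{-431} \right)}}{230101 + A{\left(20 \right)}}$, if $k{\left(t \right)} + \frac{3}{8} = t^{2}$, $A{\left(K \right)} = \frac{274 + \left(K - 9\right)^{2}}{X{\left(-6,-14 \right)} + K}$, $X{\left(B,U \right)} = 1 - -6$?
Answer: $- \frac{14565556829817}{9233246046736} \approx -1.5775$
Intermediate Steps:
$X{\left(B,U \right)} = 7$ ($X{\left(B,U \right)} = 1 + 6 = 7$)
$A{\left(K \right)} = \frac{274 + \left(-9 + K\right)^{2}}{7 + K}$ ($A{\left(K \right)} = \frac{274 + \left(K - 9\right)^{2}}{7 + K} = \frac{274 + \left(-9 + K\right)^{2}}{7 + K}$)
$k{\left(t \right)} = - \frac{3}{8} + t^{2}$
$\frac{-363012 + k{\left(- \frac{639}{-431} \right)}}{230101 + A{\left(20 \right)}} = \frac{-363012 - \left(\frac{3}{8} - \left(- \frac{639}{-431}\right)^{2}\right)}{230101 + \frac{274 + \left(-9 + 20\right)^{2}}{7 + 20}} = \frac{-363012 - \left(\frac{3}{8} - \left(\left(-639\right) \left(- \frac{1}{431}\right)\right)^{2}\right)}{230101 + \frac{274 + 11^{2}}{27}} = \frac{-363012 - \left(\frac{3}{8} - \left(\frac{639}{431}\right)^{2}\right)}{230101 + \frac{274 + 121}{27}} = \frac{-363012 + \left(- \frac{3}{8} + \frac{408321}{185761}\right)}{230101 + \frac{1}{27} \cdot 395} = \frac{-363012 + \frac{2709285}{1486088}}{230101 + \frac{395}{27}} = - \frac{539465067771}{1486088 \cdot \frac{6213122}{27}} = \left(- \frac{539465067771}{1486088}\right) \frac{27}{6213122} = - \frac{14565556829817}{9233246046736}$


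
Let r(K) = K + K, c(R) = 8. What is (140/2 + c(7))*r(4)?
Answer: 624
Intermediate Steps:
r(K) = 2*K
(140/2 + c(7))*r(4) = (140/2 + 8)*(2*4) = (140*(½) + 8)*8 = (70 + 8)*8 = 78*8 = 624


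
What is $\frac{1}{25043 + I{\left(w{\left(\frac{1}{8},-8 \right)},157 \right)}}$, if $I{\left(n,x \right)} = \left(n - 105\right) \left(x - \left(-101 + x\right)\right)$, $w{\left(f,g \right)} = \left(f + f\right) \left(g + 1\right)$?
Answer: $\frac{4}{57045} \approx 7.012 \cdot 10^{-5}$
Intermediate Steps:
$w{\left(f,g \right)} = 2 f \left(1 + g\right)$
$I{\left(n,x \right)} = -10605 + 101 n$ ($I{\left(n,x \right)} = \left(-105 + n\right) 101 = -10605 + 101 n$)
$\frac{1}{25043 + I{\left(w{\left(\frac{1}{8},-8 \right)},157 \right)}} = \frac{1}{25043 - \left(10605 - 101 \frac{2 \left(1 - 8\right)}{8}\right)} = \frac{1}{25043 - \left(10605 - 101 \cdot 2 \cdot \frac{1}{8} \left(-7\right)\right)} = \frac{1}{25043 + \left(-10605 + 101 \left(- \frac{7}{4}\right)\right)} = \frac{1}{25043 - \frac{43127}{4}} = \frac{1}{\frac{57045}{4}} = \frac{4}{57045}$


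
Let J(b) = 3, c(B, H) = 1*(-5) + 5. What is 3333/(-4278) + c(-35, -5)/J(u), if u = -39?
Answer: -1111/1426 ≈ -0.77910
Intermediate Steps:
c(B, H) = 0 (c(B, H) = -5 + 5 = 0)
3333/(-4278) + c(-35, -5)/J(u) = 3333/(-4278) + 0/3 = 3333*(-1/4278) + 0*(⅓) = -1111/1426 + 0 = -1111/1426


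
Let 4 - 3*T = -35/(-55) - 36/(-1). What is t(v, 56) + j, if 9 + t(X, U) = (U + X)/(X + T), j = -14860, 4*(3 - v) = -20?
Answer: -1414667/95 ≈ -14891.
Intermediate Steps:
v = 8 (v = 3 - ¼*(-20) = 3 + 5 = 8)
T = -359/33 (T = 4/3 - (-35/(-55) - 36/(-1))/3 = 4/3 - (-35*(-1/55) - 36*(-1))/3 = 4/3 - (7/11 + 36)/3 = 4/3 - ⅓*403/11 = 4/3 - 403/33 = -359/33 ≈ -10.879)
t(X, U) = -9 + (U + X)/(-359/33 + X) (t(X, U) = -9 + (U + X)/(X - 359/33) = -9 + (U + X)/(-359/33 + X))
t(v, 56) + j = 3*(1077 - 88*8 + 11*56)/(-359 + 33*8) - 14860 = 3*(1077 - 704 + 616)/(-359 + 264) - 14860 = 3*989/(-95) - 14860 = 3*(-1/95)*989 - 14860 = -2967/95 - 14860 = -1414667/95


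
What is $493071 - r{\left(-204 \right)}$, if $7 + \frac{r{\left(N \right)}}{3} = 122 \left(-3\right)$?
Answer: $494190$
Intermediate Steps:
$r{\left(N \right)} = -1119$ ($r{\left(N \right)} = -21 + 3 \cdot 122 \left(-3\right) = -21 + 3 \left(-366\right) = -21 - 1098 = -1119$)
$493071 - r{\left(-204 \right)} = 493071 - -1119 = 493071 + 1119 = 494190$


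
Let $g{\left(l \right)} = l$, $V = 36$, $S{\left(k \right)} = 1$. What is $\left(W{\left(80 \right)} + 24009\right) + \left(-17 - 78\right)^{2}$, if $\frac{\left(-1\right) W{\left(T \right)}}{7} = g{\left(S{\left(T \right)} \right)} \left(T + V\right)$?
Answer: $32222$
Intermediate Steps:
$W{\left(T \right)} = -252 - 7 T$ ($W{\left(T \right)} = - 7 \cdot 1 \left(T + 36\right) = - 7 \cdot 1 \left(36 + T\right) = - 7 \left(36 + T\right) = -252 - 7 T$)
$\left(W{\left(80 \right)} + 24009\right) + \left(-17 - 78\right)^{2} = \left(\left(-252 - 560\right) + 24009\right) + \left(-17 - 78\right)^{2} = \left(\left(-252 - 560\right) + 24009\right) + \left(-95\right)^{2} = \left(-812 + 24009\right) + 9025 = 23197 + 9025 = 32222$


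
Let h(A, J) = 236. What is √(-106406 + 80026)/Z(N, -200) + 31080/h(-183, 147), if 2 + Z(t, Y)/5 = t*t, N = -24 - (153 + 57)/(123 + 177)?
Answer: 7770/59 + 40*I*√6595/60809 ≈ 131.69 + 0.053419*I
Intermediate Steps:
N = -247/10 (N = -24 - 210/300 = -24 - 1*7/10 = -24 - 7/10 = -247/10 ≈ -24.700)
Z(t, Y) = -10 + 5*t² (Z(t, Y) = -10 + 5*(t*t) = -10 + 5*t²)
√(-106406 + 80026)/Z(N, -200) + 31080/h(-183, 147) = √(-106406 + 80026)/(-10 + 5*(-247/10)²) + 31080/236 = √(-26380)/(-10 + 5*(61009/100)) + 31080*(1/236) = (2*I*√6595)/(-10 + 61009/20) + 7770/59 = (2*I*√6595)/(60809/20) + 7770/59 = (2*I*√6595)*(20/60809) + 7770/59 = 40*I*√6595/60809 + 7770/59 = 7770/59 + 40*I*√6595/60809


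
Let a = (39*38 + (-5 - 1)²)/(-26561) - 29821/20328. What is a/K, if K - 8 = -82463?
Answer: 14962427/809456249448 ≈ 1.8485e-5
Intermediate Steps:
K = -82455 (K = 8 - 82463 = -82455)
a = -74812135/49084728 (a = (1482 + (-6)²)*(-1/26561) - 29821*1/20328 = (1482 + 36)*(-1/26561) - 2711/1848 = 1518*(-1/26561) - 2711/1848 = -1518/26561 - 2711/1848 = -74812135/49084728 ≈ -1.5241)
a/K = -74812135/49084728/(-82455) = -74812135/49084728*(-1/82455) = 14962427/809456249448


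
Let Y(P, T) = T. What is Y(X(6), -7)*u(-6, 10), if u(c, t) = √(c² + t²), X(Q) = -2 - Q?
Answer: -14*√34 ≈ -81.633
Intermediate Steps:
Y(X(6), -7)*u(-6, 10) = -7*√((-6)² + 10²) = -7*√(36 + 100) = -14*√34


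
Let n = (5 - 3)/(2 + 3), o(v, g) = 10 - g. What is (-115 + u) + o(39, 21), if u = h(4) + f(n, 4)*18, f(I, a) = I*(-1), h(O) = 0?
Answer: -666/5 ≈ -133.20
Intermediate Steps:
n = ⅖ (n = 2/5 = 2*(⅕) = ⅖ ≈ 0.40000)
f(I, a) = -I
u = -36/5 (u = 0 - 1*⅖*18 = 0 - ⅖*18 = 0 - 36/5 = -36/5 ≈ -7.2000)
(-115 + u) + o(39, 21) = (-115 - 36/5) + (10 - 1*21) = -611/5 + (10 - 21) = -611/5 - 11 = -666/5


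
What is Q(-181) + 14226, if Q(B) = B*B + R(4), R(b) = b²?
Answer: 47003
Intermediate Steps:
Q(B) = 16 + B² (Q(B) = B*B + 4² = B² + 16 = 16 + B²)
Q(-181) + 14226 = (16 + (-181)²) + 14226 = (16 + 32761) + 14226 = 32777 + 14226 = 47003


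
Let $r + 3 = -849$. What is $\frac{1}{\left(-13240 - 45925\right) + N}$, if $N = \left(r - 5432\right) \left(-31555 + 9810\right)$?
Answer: $\frac{1}{136586415} \approx 7.3214 \cdot 10^{-9}$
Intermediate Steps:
$r = -852$ ($r = -3 - 849 = -852$)
$N = 136645580$ ($N = \left(-852 - 5432\right) \left(-31555 + 9810\right) = \left(-6284\right) \left(-21745\right) = 136645580$)
$\frac{1}{\left(-13240 - 45925\right) + N} = \frac{1}{\left(-13240 - 45925\right) + 136645580} = \frac{1}{-59165 + 136645580} = \frac{1}{136586415}$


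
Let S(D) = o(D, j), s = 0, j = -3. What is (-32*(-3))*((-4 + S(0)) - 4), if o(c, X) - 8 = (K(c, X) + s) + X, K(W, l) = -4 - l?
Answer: -384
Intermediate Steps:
o(c, X) = 4 (o(c, X) = 8 + (((-4 - X) + 0) + X) = 8 + ((-4 - X) + X) = 8 - 4 = 4)
S(D) = 4
(-32*(-3))*((-4 + S(0)) - 4) = (-32*(-3))*((-4 + 4) - 4) = 96*(0 - 4) = 96*(-4) = -384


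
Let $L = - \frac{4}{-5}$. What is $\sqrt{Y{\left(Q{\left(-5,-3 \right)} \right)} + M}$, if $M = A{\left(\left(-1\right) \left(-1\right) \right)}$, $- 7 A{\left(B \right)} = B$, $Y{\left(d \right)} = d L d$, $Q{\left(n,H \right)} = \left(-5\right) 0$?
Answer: $\frac{i \sqrt{7}}{7} \approx 0.37796 i$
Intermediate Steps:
$Q{\left(n,H \right)} = 0$
$L = \frac{4}{5}$ ($L = \left(-4\right) \left(- \frac{1}{5}\right) = \frac{4}{5} \approx 0.8$)
$Y{\left(d \right)} = \frac{4 d^{2}}{5}$ ($Y{\left(d \right)} = d \frac{4}{5} d = \frac{4 d}{5} d = \frac{4 d^{2}}{5}$)
$A{\left(B \right)} = - \frac{B}{7}$
$M = - \frac{1}{7}$ ($M = - \frac{\left(-1\right) \left(-1\right)}{7} = \left(- \frac{1}{7}\right) 1 = - \frac{1}{7} \approx -0.14286$)
$\sqrt{Y{\left(Q{\left(-5,-3 \right)} \right)} + M} = \sqrt{\frac{4 \cdot 0^{2}}{5} - \frac{1}{7}} = \sqrt{\frac{4}{5} \cdot 0 - \frac{1}{7}} = \sqrt{0 - \frac{1}{7}} = \sqrt{- \frac{1}{7}} = \frac{i \sqrt{7}}{7}$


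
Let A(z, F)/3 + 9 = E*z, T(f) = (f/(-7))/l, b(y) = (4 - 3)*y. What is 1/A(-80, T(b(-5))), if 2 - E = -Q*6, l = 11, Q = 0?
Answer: -1/507 ≈ -0.0019724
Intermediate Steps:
E = 2 (E = 2 - (-1*0)*6 = 2 - 0*6 = 2 - 1*0 = 2 + 0 = 2)
b(y) = y (b(y) = 1*y = y)
T(f) = -f/77 (T(f) = (f/(-7))/11 = (f*(-⅐))*(1/11) = -f/7*(1/11) = -f/77)
A(z, F) = -27 + 6*z (A(z, F) = -27 + 3*(2*z) = -27 + 6*z)
1/A(-80, T(b(-5))) = 1/(-27 + 6*(-80)) = 1/(-27 - 480) = 1/(-507) = -1/507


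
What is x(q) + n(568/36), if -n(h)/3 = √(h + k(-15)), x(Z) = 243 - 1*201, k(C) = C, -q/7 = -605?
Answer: 42 - √7 ≈ 39.354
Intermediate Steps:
q = 4235 (q = -7*(-605) = 4235)
x(Z) = 42 (x(Z) = 243 - 201 = 42)
n(h) = -3*√(-15 + h) (n(h) = -3*√(h - 15) = -3*√(-15 + h))
x(q) + n(568/36) = 42 - 3*√(-15 + 568/36) = 42 - 3*√(-15 + 568*(1/36)) = 42 - 3*√(-15 + 142/9) = 42 - √7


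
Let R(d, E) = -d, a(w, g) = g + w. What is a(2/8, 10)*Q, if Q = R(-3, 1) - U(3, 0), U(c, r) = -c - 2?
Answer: 82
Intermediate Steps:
U(c, r) = -2 - c
Q = 8 (Q = -1*(-3) - (-2 - 1*3) = 3 - (-2 - 3) = 3 - 1*(-5) = 3 + 5 = 8)
a(2/8, 10)*Q = (10 + 2/8)*8 = (10 + 2*(1/8))*8 = (10 + 1/4)*8 = (41/4)*8 = 82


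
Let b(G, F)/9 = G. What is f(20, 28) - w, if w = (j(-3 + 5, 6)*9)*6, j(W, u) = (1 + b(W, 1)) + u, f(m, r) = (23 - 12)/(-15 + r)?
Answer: -17539/13 ≈ -1349.2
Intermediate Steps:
b(G, F) = 9*G
f(m, r) = 11/(-15 + r)
j(W, u) = 1 + u + 9*W (j(W, u) = (1 + 9*W) + u = 1 + u + 9*W)
w = 1350 (w = ((1 + 6 + 9*(-3 + 5))*9)*6 = ((1 + 6 + 9*2)*9)*6 = ((1 + 6 + 18)*9)*6 = (25*9)*6 = 225*6 = 1350)
f(20, 28) - w = 11/(-15 + 28) - 1*1350 = 11/13 - 1350 = -17539/13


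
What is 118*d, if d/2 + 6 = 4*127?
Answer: 118472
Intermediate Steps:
d = 1004 (d = -12 + 2*(4*127) = -12 + 2*508 = -12 + 1016 = 1004)
118*d = 118*1004 = 118472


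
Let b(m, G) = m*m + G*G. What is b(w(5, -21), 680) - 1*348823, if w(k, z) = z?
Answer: 114018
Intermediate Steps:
b(m, G) = G² + m² (b(m, G) = m² + G² = G² + m²)
b(w(5, -21), 680) - 1*348823 = (680² + (-21)²) - 1*348823 = (462400 + 441) - 348823 = 462841 - 348823 = 114018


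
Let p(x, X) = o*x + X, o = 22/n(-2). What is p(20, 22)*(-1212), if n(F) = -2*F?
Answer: -159984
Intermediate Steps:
o = 11/2 (o = 22/((-2*(-2))) = 22/4 = 22*(¼) = 11/2 ≈ 5.5000)
p(x, X) = X + 11*x/2 (p(x, X) = 11*x/2 + X = X + 11*x/2)
p(20, 22)*(-1212) = (22 + (11/2)*20)*(-1212) = (22 + 110)*(-1212) = 132*(-1212) = -159984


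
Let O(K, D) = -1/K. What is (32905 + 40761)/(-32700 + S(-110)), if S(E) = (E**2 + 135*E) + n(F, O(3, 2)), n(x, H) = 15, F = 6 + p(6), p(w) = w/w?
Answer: -73666/35435 ≈ -2.0789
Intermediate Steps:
p(w) = 1
F = 7 (F = 6 + 1 = 7)
S(E) = 15 + E**2 + 135*E (S(E) = (E**2 + 135*E) + 15 = 15 + E**2 + 135*E)
(32905 + 40761)/(-32700 + S(-110)) = (32905 + 40761)/(-32700 + (15 + (-110)**2 + 135*(-110))) = 73666/(-32700 + (15 + 12100 - 14850)) = 73666/(-32700 - 2735) = 73666/(-35435) = 73666*(-1/35435) = -73666/35435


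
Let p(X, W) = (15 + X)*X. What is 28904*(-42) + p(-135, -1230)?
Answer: -1197768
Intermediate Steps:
p(X, W) = X*(15 + X)
28904*(-42) + p(-135, -1230) = 28904*(-42) - 135*(15 - 135) = -1213968 - 135*(-120) = -1213968 + 16200 = -1197768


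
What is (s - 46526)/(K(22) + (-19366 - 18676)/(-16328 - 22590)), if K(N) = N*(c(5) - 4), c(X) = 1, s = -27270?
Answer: 1435996364/1265273 ≈ 1134.9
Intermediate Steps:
K(N) = -3*N (K(N) = N*(1 - 4) = N*(-3) = -3*N)
(s - 46526)/(K(22) + (-19366 - 18676)/(-16328 - 22590)) = (-27270 - 46526)/(-3*22 + (-19366 - 18676)/(-16328 - 22590)) = -73796/(-66 - 38042/(-38918)) = -73796/(-66 - 38042*(-1/38918)) = -73796/(-66 + 19021/19459) = -73796/(-1265273/19459) = -73796*(-19459/1265273) = 1435996364/1265273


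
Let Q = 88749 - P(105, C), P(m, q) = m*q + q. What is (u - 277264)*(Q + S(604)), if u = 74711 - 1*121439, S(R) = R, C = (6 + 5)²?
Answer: -24794135784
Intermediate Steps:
C = 121 (C = 11² = 121)
u = -46728 (u = 74711 - 121439 = -46728)
P(m, q) = q + m*q
Q = 75923 (Q = 88749 - 121*(1 + 105) = 88749 - 121*106 = 88749 - 1*12826 = 88749 - 12826 = 75923)
(u - 277264)*(Q + S(604)) = (-46728 - 277264)*(75923 + 604) = -323992*76527 = -24794135784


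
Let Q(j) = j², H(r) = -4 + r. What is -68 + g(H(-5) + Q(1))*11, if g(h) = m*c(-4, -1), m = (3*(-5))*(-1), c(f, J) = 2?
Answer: 262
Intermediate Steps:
m = 15 (m = -15*(-1) = 15)
g(h) = 30 (g(h) = 15*2 = 30)
-68 + g(H(-5) + Q(1))*11 = -68 + 30*11 = -68 + 330 = 262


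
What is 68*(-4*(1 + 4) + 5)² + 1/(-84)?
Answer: 1285199/84 ≈ 15300.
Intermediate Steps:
68*(-4*(1 + 4) + 5)² + 1/(-84) = 68*(-4*5 + 5)² - 1/84 = 68*(-20 + 5)² - 1/84 = 68*(-15)² - 1/84 = 68*225 - 1/84 = 15300 - 1/84 = 1285199/84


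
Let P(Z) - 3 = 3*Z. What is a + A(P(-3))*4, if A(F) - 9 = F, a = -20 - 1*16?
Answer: -24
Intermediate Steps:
P(Z) = 3 + 3*Z
a = -36 (a = -20 - 16 = -36)
A(F) = 9 + F
a + A(P(-3))*4 = -36 + (9 + (3 + 3*(-3)))*4 = -36 + (9 + (3 - 9))*4 = -36 + (9 - 6)*4 = -36 + 3*4 = -36 + 12 = -24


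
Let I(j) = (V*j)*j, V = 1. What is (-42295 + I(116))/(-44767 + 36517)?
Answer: 9613/2750 ≈ 3.4956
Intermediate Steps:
I(j) = j**2 (I(j) = (1*j)*j = j*j = j**2)
(-42295 + I(116))/(-44767 + 36517) = (-42295 + 116**2)/(-44767 + 36517) = (-42295 + 13456)/(-8250) = -28839*(-1/8250) = 9613/2750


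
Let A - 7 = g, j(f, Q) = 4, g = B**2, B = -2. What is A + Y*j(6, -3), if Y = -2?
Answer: 3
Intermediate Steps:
g = 4 (g = (-2)**2 = 4)
A = 11 (A = 7 + 4 = 11)
A + Y*j(6, -3) = 11 - 2*4 = 11 - 8 = 3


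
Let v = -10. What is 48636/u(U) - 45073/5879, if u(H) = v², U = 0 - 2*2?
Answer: 70355936/146975 ≈ 478.69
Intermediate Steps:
U = -4 (U = 0 - 4 = -4)
u(H) = 100 (u(H) = (-10)² = 100)
48636/u(U) - 45073/5879 = 48636/100 - 45073/5879 = 48636*(1/100) - 45073*1/5879 = 12159/25 - 45073/5879 = 70355936/146975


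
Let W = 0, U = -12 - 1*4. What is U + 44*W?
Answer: -16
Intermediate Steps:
U = -16 (U = -12 - 4 = -16)
U + 44*W = -16 + 44*0 = -16 + 0 = -16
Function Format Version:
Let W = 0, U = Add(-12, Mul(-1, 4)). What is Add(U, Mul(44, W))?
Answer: -16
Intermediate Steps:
U = -16 (U = Add(-12, -4) = -16)
Add(U, Mul(44, W)) = Add(-16, Mul(44, 0)) = Add(-16, 0) = -16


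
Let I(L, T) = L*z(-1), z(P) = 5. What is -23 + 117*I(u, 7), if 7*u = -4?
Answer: -2501/7 ≈ -357.29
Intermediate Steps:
u = -4/7 (u = (⅐)*(-4) = -4/7 ≈ -0.57143)
I(L, T) = 5*L (I(L, T) = L*5 = 5*L)
-23 + 117*I(u, 7) = -23 + 117*(5*(-4/7)) = -23 + 117*(-20/7) = -23 - 2340/7 = -2501/7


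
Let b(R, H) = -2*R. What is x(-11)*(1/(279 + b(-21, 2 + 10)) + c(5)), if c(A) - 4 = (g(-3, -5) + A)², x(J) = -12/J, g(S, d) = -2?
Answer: 16696/1177 ≈ 14.185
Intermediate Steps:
c(A) = 4 + (-2 + A)²
x(-11)*(1/(279 + b(-21, 2 + 10)) + c(5)) = (-12/(-11))*(1/(279 - 2*(-21)) + (4 + (-2 + 5)²)) = (-12*(-1/11))*(1/(279 + 42) + (4 + 3²)) = 12*(1/321 + (4 + 9))/11 = 12*(1/321 + 13)/11 = (12/11)*(4174/321) = 16696/1177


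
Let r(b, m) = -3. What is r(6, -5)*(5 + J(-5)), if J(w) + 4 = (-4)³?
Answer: 189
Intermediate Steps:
J(w) = -68 (J(w) = -4 + (-4)³ = -4 - 64 = -68)
r(6, -5)*(5 + J(-5)) = -3*(5 - 68) = -3*(-63) = 189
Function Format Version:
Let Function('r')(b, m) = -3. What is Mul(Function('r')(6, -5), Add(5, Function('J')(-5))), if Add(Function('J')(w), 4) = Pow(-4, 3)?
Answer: 189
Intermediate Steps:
Function('J')(w) = -68 (Function('J')(w) = Add(-4, Pow(-4, 3)) = Add(-4, -64) = -68)
Mul(Function('r')(6, -5), Add(5, Function('J')(-5))) = Mul(-3, Add(5, -68)) = Mul(-3, -63) = 189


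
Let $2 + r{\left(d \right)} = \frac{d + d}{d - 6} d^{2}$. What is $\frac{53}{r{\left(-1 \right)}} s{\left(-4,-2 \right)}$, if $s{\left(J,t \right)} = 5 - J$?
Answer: $- \frac{1113}{4} \approx -278.25$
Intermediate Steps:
$r{\left(d \right)} = -2 + \frac{2 d^{3}}{-6 + d}$ ($r{\left(d \right)} = -2 + \frac{d + d}{d - 6} d^{2} = -2 + \frac{2 d}{-6 + d} d^{2} = -2 + \frac{2 d^{3}}{-6 + d}$)
$\frac{53}{r{\left(-1 \right)}} s{\left(-4,-2 \right)} = \frac{53}{2 \frac{1}{-6 - 1} \left(6 + \left(-1\right)^{3} - -1\right)} \left(5 - -4\right) = \frac{53}{2 \frac{1}{-7} \left(6 - 1 + 1\right)} \left(5 + 4\right) = \frac{53}{2 \left(- \frac{1}{7}\right) 6} \cdot 9 = \frac{53}{- \frac{12}{7}} \cdot 9 = 53 \left(- \frac{7}{12}\right) 9 = \left(- \frac{371}{12}\right) 9 = - \frac{1113}{4}$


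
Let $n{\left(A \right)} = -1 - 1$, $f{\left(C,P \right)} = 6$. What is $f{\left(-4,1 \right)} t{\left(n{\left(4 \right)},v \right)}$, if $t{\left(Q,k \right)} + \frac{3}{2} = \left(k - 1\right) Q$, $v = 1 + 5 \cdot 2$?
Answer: $-129$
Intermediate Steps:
$n{\left(A \right)} = -2$ ($n{\left(A \right)} = -1 - 1 = -2$)
$v = 11$ ($v = 1 + 10 = 11$)
$t{\left(Q,k \right)} = - \frac{3}{2} + Q \left(-1 + k\right)$ ($t{\left(Q,k \right)} = - \frac{3}{2} + \left(k - 1\right) Q = - \frac{3}{2} + \left(-1 + k\right) Q = - \frac{3}{2} + Q \left(-1 + k\right)$)
$f{\left(-4,1 \right)} t{\left(n{\left(4 \right)},v \right)} = 6 \left(- \frac{3}{2} - -2 - 22\right) = 6 \left(- \frac{3}{2} + 2 - 22\right) = 6 \left(- \frac{43}{2}\right) = -129$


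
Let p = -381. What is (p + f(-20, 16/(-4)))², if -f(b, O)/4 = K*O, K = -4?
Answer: 198025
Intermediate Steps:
f(b, O) = 16*O (f(b, O) = -(-16)*O = 16*O)
(p + f(-20, 16/(-4)))² = (-381 + 16*(16/(-4)))² = (-381 + 16*(16*(-¼)))² = (-381 + 16*(-4))² = (-381 - 64)² = (-445)² = 198025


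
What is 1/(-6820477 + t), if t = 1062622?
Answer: -1/5757855 ≈ -1.7368e-7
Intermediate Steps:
1/(-6820477 + t) = 1/(-6820477 + 1062622) = 1/(-5757855) = -1/5757855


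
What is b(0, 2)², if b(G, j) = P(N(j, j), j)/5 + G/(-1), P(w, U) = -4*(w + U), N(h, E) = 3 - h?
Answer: 144/25 ≈ 5.7600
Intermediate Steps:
P(w, U) = -4*U - 4*w (P(w, U) = -4*(U + w) = -4*U - 4*w)
b(G, j) = -12/5 - G (b(G, j) = (-4*j - 4*(3 - j))/5 + G/(-1) = (-4*j + (-12 + 4*j))*(⅕) + G*(-1) = -12*⅕ - G = -12/5 - G)
b(0, 2)² = (-12/5 - 1*0)² = (-12/5 + 0)² = (-12/5)² = 144/25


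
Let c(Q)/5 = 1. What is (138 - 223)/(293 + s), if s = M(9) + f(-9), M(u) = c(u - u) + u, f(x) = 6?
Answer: -85/313 ≈ -0.27157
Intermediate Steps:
c(Q) = 5 (c(Q) = 5*1 = 5)
M(u) = 5 + u
s = 20 (s = (5 + 9) + 6 = 14 + 6 = 20)
(138 - 223)/(293 + s) = (138 - 223)/(293 + 20) = -85/313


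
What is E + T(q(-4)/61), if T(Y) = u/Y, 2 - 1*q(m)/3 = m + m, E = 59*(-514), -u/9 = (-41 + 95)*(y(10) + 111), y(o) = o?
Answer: -749491/5 ≈ -1.4990e+5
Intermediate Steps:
u = -58806 (u = -9*(-41 + 95)*(10 + 111) = -486*121 = -9*6534 = -58806)
E = -30326
q(m) = 6 - 6*m (q(m) = 6 - 3*(m + m) = 6 - 6*m)
T(Y) = -58806/Y
E + T(q(-4)/61) = -30326 - 58806*61/(6 - 6*(-4)) = -30326 - 58806*61/(6 + 24) = -30326 - 58806/(30*(1/61)) = -30326 - 58806/30/61 = -30326 - 58806*61/30 = -30326 - 597861/5 = -749491/5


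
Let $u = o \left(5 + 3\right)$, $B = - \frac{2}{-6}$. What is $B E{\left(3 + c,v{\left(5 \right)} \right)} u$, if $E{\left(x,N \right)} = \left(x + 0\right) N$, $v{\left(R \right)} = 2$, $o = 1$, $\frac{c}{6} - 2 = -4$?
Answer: $-48$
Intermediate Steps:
$c = -12$ ($c = 12 + 6 \left(-4\right) = 12 - 24 = -12$)
$B = \frac{1}{3}$ ($B = \left(-2\right) \left(- \frac{1}{6}\right) = \frac{1}{3} \approx 0.33333$)
$u = 8$ ($u = 1 \left(5 + 3\right) = 1 \cdot 8 = 8$)
$E{\left(x,N \right)} = N x$ ($E{\left(x,N \right)} = x N = N x$)
$B E{\left(3 + c,v{\left(5 \right)} \right)} u = \frac{2 \left(3 - 12\right)}{3} \cdot 8 = \frac{2 \left(-9\right)}{3} \cdot 8 = \frac{1}{3} \left(-18\right) 8 = \left(-6\right) 8 = -48$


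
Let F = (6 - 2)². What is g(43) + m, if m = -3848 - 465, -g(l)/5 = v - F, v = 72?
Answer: -4593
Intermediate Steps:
F = 16 (F = 4² = 16)
g(l) = -280 (g(l) = -5*(72 - 1*16) = -5*(72 - 16) = -5*56 = -280)
m = -4313
g(43) + m = -280 - 4313 = -4593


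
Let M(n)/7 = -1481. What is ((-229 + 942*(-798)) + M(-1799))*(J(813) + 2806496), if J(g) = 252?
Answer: -2139617681376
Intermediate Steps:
M(n) = -10367 (M(n) = 7*(-1481) = -10367)
((-229 + 942*(-798)) + M(-1799))*(J(813) + 2806496) = ((-229 + 942*(-798)) - 10367)*(252 + 2806496) = ((-229 - 751716) - 10367)*2806748 = (-751945 - 10367)*2806748 = -762312*2806748 = -2139617681376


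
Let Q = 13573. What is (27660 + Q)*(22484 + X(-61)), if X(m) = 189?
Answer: 934875809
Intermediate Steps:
(27660 + Q)*(22484 + X(-61)) = (27660 + 13573)*(22484 + 189) = 41233*22673 = 934875809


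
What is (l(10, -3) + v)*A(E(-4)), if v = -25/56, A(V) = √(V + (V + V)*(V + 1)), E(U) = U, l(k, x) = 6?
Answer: 311*√5/28 ≈ 24.836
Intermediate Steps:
A(V) = √(V + 2*V*(1 + V)) (A(V) = √(V + (2*V)*(1 + V)) = √(V + 2*V*(1 + V)))
v = -25/56 (v = -25*1/56 = -25/56 ≈ -0.44643)
(l(10, -3) + v)*A(E(-4)) = (6 - 25/56)*√(-4*(3 + 2*(-4))) = 311*√(-4*(3 - 8))/56 = 311*√(-4*(-5))/56 = 311*√20/56 = 311*(2*√5)/56 = 311*√5/28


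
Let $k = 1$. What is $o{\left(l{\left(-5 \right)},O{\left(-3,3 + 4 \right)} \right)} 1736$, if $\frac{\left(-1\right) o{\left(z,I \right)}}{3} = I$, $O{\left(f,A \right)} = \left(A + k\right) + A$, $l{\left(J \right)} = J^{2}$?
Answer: $-78120$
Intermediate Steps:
$O{\left(f,A \right)} = 1 + 2 A$ ($O{\left(f,A \right)} = \left(A + 1\right) + A = \left(1 + A\right) + A = 1 + 2 A$)
$o{\left(z,I \right)} = - 3 I$
$o{\left(l{\left(-5 \right)},O{\left(-3,3 + 4 \right)} \right)} 1736 = - 3 \left(1 + 2 \left(3 + 4\right)\right) 1736 = - 3 \left(1 + 2 \cdot 7\right) 1736 = - 3 \left(1 + 14\right) 1736 = \left(-3\right) 15 \cdot 1736 = \left(-45\right) 1736 = -78120$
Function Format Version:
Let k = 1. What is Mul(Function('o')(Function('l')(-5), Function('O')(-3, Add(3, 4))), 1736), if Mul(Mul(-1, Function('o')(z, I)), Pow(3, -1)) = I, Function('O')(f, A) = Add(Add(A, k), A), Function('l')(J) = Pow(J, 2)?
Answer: -78120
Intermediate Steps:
Function('O')(f, A) = Add(1, Mul(2, A)) (Function('O')(f, A) = Add(Add(A, 1), A) = Add(Add(1, A), A) = Add(1, Mul(2, A)))
Function('o')(z, I) = Mul(-3, I)
Mul(Function('o')(Function('l')(-5), Function('O')(-3, Add(3, 4))), 1736) = Mul(Mul(-3, Add(1, Mul(2, Add(3, 4)))), 1736) = Mul(Mul(-3, Add(1, Mul(2, 7))), 1736) = Mul(Mul(-3, Add(1, 14)), 1736) = Mul(Mul(-3, 15), 1736) = Mul(-45, 1736) = -78120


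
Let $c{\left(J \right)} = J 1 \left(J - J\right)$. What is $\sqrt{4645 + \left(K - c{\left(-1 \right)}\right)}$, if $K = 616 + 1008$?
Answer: $\sqrt{6269} \approx 79.177$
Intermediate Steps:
$K = 1624$
$c{\left(J \right)} = 0$ ($c{\left(J \right)} = J 0 = 0$)
$\sqrt{4645 + \left(K - c{\left(-1 \right)}\right)} = \sqrt{4645 + \left(1624 - 0\right)} = \sqrt{4645 + \left(1624 + 0\right)} = \sqrt{4645 + 1624} = \sqrt{6269}$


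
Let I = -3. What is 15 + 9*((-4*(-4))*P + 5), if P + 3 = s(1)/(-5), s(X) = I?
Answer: -1428/5 ≈ -285.60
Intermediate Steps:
s(X) = -3
P = -12/5 (P = -3 - 3/(-5) = -3 - 3*(-⅕) = -3 + ⅗ = -12/5 ≈ -2.4000)
15 + 9*((-4*(-4))*P + 5) = 15 + 9*(-4*(-4)*(-12/5) + 5) = 15 + 9*(16*(-12/5) + 5) = 15 + 9*(-192/5 + 5) = 15 + 9*(-167/5) = 15 - 1503/5 = -1428/5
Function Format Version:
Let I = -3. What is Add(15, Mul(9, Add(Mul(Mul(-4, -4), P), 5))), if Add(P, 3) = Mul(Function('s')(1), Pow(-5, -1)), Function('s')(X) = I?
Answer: Rational(-1428, 5) ≈ -285.60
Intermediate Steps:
Function('s')(X) = -3
P = Rational(-12, 5) (P = Add(-3, Mul(-3, Pow(-5, -1))) = Add(-3, Mul(-3, Rational(-1, 5))) = Add(-3, Rational(3, 5)) = Rational(-12, 5) ≈ -2.4000)
Add(15, Mul(9, Add(Mul(Mul(-4, -4), P), 5))) = Add(15, Mul(9, Add(Mul(Mul(-4, -4), Rational(-12, 5)), 5))) = Add(15, Mul(9, Add(Mul(16, Rational(-12, 5)), 5))) = Add(15, Mul(9, Add(Rational(-192, 5), 5))) = Add(15, Mul(9, Rational(-167, 5))) = Add(15, Rational(-1503, 5)) = Rational(-1428, 5)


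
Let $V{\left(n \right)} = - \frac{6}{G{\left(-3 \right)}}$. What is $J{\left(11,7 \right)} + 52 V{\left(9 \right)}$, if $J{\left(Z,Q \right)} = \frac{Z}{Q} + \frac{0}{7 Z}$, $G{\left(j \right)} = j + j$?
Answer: $\frac{375}{7} \approx 53.571$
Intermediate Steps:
$G{\left(j \right)} = 2 j$
$J{\left(Z,Q \right)} = \frac{Z}{Q}$ ($J{\left(Z,Q \right)} = \frac{Z}{Q} + 0 \frac{1}{7 Z} = \frac{Z}{Q} + 0 = \frac{Z}{Q}$)
$V{\left(n \right)} = 1$ ($V{\left(n \right)} = - \frac{6}{2 \left(-3\right)} = - \frac{6}{-6} = \left(-6\right) \left(- \frac{1}{6}\right) = 1$)
$J{\left(11,7 \right)} + 52 V{\left(9 \right)} = \frac{11}{7} + 52 \cdot 1 = 11 \cdot \frac{1}{7} + 52 = \frac{11}{7} + 52 = \frac{375}{7}$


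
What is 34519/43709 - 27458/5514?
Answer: -504911978/120505713 ≈ -4.1899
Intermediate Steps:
34519/43709 - 27458/5514 = 34519*(1/43709) - 27458*1/5514 = 34519/43709 - 13729/2757 = -504911978/120505713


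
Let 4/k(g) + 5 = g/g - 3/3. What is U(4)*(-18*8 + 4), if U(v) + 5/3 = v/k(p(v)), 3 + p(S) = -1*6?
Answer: 2800/3 ≈ 933.33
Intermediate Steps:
p(S) = -9 (p(S) = -3 - 1*6 = -3 - 6 = -9)
k(g) = -4/5 (k(g) = 4/(-5 + (g/g - 3/3)) = 4/(-5 + (1 - 3*1/3)) = 4/(-5 + (1 - 1)) = 4/(-5 + 0) = 4/(-5) = 4*(-1/5) = -4/5)
U(v) = -5/3 - 5*v/4 (U(v) = -5/3 + v/(-4/5) = -5/3 + v*(-5/4) = -5/3 - 5*v/4)
U(4)*(-18*8 + 4) = (-5/3 - 5/4*4)*(-18*8 + 4) = (-5/3 - 5)*(-144 + 4) = -20/3*(-140) = 2800/3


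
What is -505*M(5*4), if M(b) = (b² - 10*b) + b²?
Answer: -303000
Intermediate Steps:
M(b) = -10*b + 2*b²
-505*M(5*4) = -1010*5*4*(-5 + 5*4) = -1010*20*(-5 + 20) = -1010*20*15 = -505*600 = -303000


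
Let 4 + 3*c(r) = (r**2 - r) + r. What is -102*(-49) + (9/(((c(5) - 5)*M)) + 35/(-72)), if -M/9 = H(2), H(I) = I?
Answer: 359803/72 ≈ 4997.3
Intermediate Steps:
c(r) = -4/3 + r**2/3 (c(r) = -4/3 + ((r**2 - r) + r)/3 = -4/3 + r**2/3)
M = -18 (M = -9*2 = -18)
-102*(-49) + (9/(((c(5) - 5)*M)) + 35/(-72)) = -102*(-49) + (9/((((-4/3 + (1/3)*5**2) - 5)*(-18))) + 35/(-72)) = 4998 + (9/((((-4/3 + (1/3)*25) - 5)*(-18))) + 35*(-1/72)) = 4998 + (9/((((-4/3 + 25/3) - 5)*(-18))) - 35/72) = 4998 + (9/(((7 - 5)*(-18))) - 35/72) = 4998 + (9/((2*(-18))) - 35/72) = 4998 + (9/(-36) - 35/72) = 4998 + (9*(-1/36) - 35/72) = 4998 + (-1/4 - 35/72) = 4998 - 53/72 = 359803/72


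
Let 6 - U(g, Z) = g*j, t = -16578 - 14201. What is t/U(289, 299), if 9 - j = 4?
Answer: 30779/1439 ≈ 21.389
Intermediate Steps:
j = 5 (j = 9 - 1*4 = 9 - 4 = 5)
t = -30779
U(g, Z) = 6 - 5*g (U(g, Z) = 6 - g*5 = 6 - 5*g)
t/U(289, 299) = -30779/(6 - 5*289) = -30779/(6 - 1445) = -30779/(-1439) = -30779*(-1/1439) = 30779/1439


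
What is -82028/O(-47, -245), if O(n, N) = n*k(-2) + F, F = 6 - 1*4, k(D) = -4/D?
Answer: 20507/23 ≈ 891.61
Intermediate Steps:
F = 2 (F = 6 - 4 = 2)
O(n, N) = 2 + 2*n (O(n, N) = n*(-4/(-2)) + 2 = n*(-4*(-½)) + 2 = n*2 + 2 = 2*n + 2 = 2 + 2*n)
-82028/O(-47, -245) = -82028/(2 + 2*(-47)) = -82028/(2 - 94) = -82028/(-92) = -82028*(-1/92) = 20507/23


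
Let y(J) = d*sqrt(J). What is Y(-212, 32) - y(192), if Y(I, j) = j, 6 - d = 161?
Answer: 32 + 1240*sqrt(3) ≈ 2179.7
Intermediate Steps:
d = -155 (d = 6 - 1*161 = 6 - 161 = -155)
y(J) = -155*sqrt(J)
Y(-212, 32) - y(192) = 32 - (-155)*sqrt(192) = 32 - (-155)*8*sqrt(3) = 32 - (-1240)*sqrt(3) = 32 + 1240*sqrt(3)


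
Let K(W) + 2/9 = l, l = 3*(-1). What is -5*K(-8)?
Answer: 145/9 ≈ 16.111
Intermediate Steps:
l = -3
K(W) = -29/9 (K(W) = -2/9 - 3 = -29/9)
-5*K(-8) = -5*(-29/9) = 145/9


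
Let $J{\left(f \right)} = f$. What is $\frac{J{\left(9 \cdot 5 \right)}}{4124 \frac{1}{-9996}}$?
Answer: $- \frac{112455}{1031} \approx -109.07$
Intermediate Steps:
$\frac{J{\left(9 \cdot 5 \right)}}{4124 \frac{1}{-9996}} = \frac{9 \cdot 5}{4124 \frac{1}{-9996}} = \frac{45}{4124 \left(- \frac{1}{9996}\right)} = \frac{45}{- \frac{1031}{2499}} = 45 \left(- \frac{2499}{1031}\right) = - \frac{112455}{1031}$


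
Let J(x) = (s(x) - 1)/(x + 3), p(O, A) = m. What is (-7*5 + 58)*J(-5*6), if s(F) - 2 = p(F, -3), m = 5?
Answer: -46/9 ≈ -5.1111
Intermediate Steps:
p(O, A) = 5
s(F) = 7 (s(F) = 2 + 5 = 7)
J(x) = 6/(3 + x) (J(x) = (7 - 1)/(x + 3) = 6/(3 + x))
(-7*5 + 58)*J(-5*6) = (-7*5 + 58)*(6/(3 - 5*6)) = (-35 + 58)*(6/(3 - 30)) = 23*(6/(-27)) = 23*(6*(-1/27)) = 23*(-2/9) = -46/9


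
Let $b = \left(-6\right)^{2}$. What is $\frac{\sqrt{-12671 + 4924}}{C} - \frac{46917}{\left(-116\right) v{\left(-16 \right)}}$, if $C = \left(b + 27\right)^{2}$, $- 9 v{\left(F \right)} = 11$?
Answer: $- \frac{422253}{1276} + \frac{i \sqrt{7747}}{3969} \approx -330.92 + 0.022176 i$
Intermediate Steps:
$v{\left(F \right)} = - \frac{11}{9}$ ($v{\left(F \right)} = \left(- \frac{1}{9}\right) 11 = - \frac{11}{9}$)
$b = 36$
$C = 3969$ ($C = \left(36 + 27\right)^{2} = 63^{2} = 3969$)
$\frac{\sqrt{-12671 + 4924}}{C} - \frac{46917}{\left(-116\right) v{\left(-16 \right)}} = \frac{\sqrt{-12671 + 4924}}{3969} - \frac{46917}{\left(-116\right) \left(- \frac{11}{9}\right)} = \sqrt{-7747} \cdot \frac{1}{3969} - \frac{46917}{\frac{1276}{9}} = i \sqrt{7747} \cdot \frac{1}{3969} - \frac{422253}{1276} = \frac{i \sqrt{7747}}{3969} - \frac{422253}{1276} = - \frac{422253}{1276} + \frac{i \sqrt{7747}}{3969}$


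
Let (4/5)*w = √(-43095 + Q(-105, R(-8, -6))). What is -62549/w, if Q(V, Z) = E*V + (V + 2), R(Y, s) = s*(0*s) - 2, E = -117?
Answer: 250196*I*√30913/154565 ≈ 284.6*I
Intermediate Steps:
R(Y, s) = -2 (R(Y, s) = s*0 - 2 = 0 - 2 = -2)
Q(V, Z) = 2 - 116*V (Q(V, Z) = -117*V + (V + 2) = -117*V + (2 + V) = 2 - 116*V)
w = 5*I*√30913/4 (w = 5*√(-43095 + (2 - 116*(-105)))/4 = 5*√(-43095 + (2 + 12180))/4 = 5*√(-43095 + 12182)/4 = 5*√(-30913)/4 = 5*(I*√30913)/4 = 5*I*√30913/4 ≈ 219.78*I)
-62549/w = -62549*(-4*I*√30913/154565) = -(-250196)*I*√30913/154565 = 250196*I*√30913/154565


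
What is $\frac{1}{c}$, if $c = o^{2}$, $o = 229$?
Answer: $\frac{1}{52441} \approx 1.9069 \cdot 10^{-5}$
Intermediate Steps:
$c = 52441$ ($c = 229^{2} = 52441$)
$\frac{1}{c} = \frac{1}{52441}$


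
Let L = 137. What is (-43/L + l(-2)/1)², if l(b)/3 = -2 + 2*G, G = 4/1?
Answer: 5870929/18769 ≈ 312.80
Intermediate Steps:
G = 4 (G = 4*1 = 4)
l(b) = 18 (l(b) = 3*(-2 + 2*4) = 3*(-2 + 8) = 3*6 = 18)
(-43/L + l(-2)/1)² = (-43/137 + 18/1)² = (-43*1/137 + 18*1)² = (-43/137 + 18)² = (2423/137)² = 5870929/18769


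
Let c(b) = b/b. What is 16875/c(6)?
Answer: 16875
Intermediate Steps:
c(b) = 1
16875/c(6) = 16875/1 = 16875*1 = 16875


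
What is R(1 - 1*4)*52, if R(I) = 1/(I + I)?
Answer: -26/3 ≈ -8.6667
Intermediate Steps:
R(I) = 1/(2*I)
R(1 - 1*4)*52 = (1/(2*(1 - 1*4)))*52 = (1/(2*(1 - 4)))*52 = ((½)/(-3))*52 = ((½)*(-⅓))*52 = -⅙*52 = -26/3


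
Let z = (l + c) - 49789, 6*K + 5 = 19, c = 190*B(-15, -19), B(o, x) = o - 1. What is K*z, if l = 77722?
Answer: 174251/3 ≈ 58084.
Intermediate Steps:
B(o, x) = -1 + o
c = -3040 (c = 190*(-1 - 15) = 190*(-16) = -3040)
K = 7/3 (K = -⅚ + (⅙)*19 = -⅚ + 19/6 = 7/3 ≈ 2.3333)
z = 24893 (z = (77722 - 3040) - 49789 = 74682 - 49789 = 24893)
K*z = (7/3)*24893 = 174251/3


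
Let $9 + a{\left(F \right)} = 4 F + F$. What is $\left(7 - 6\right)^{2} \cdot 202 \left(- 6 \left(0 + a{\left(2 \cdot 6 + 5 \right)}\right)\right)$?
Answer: $-92112$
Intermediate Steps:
$a{\left(F \right)} = -9 + 5 F$ ($a{\left(F \right)} = -9 + \left(4 F + F\right) = -9 + 5 F$)
$\left(7 - 6\right)^{2} \cdot 202 \left(- 6 \left(0 + a{\left(2 \cdot 6 + 5 \right)}\right)\right) = \left(7 - 6\right)^{2} \cdot 202 \left(- 6 \left(0 - \left(9 - 5 \left(2 \cdot 6 + 5\right)\right)\right)\right) = 1^{2} \cdot 202 \left(- 6 \left(0 - \left(9 - 5 \left(12 + 5\right)\right)\right)\right) = 1 \cdot 202 \left(- 6 \left(0 + \left(-9 + 5 \cdot 17\right)\right)\right) = 202 \left(- 6 \left(0 + \left(-9 + 85\right)\right)\right) = 202 \left(- 6 \left(0 + 76\right)\right) = 202 \left(\left(-6\right) 76\right) = 202 \left(-456\right) = -92112$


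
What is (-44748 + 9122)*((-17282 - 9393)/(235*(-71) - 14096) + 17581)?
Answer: -19280343594936/30781 ≈ -6.2637e+8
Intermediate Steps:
(-44748 + 9122)*((-17282 - 9393)/(235*(-71) - 14096) + 17581) = -35626*(-26675/(-16685 - 14096) + 17581) = -35626*(-26675/(-30781) + 17581) = -35626*(-26675*(-1/30781) + 17581) = -35626*(26675/30781 + 17581) = -35626*541187436/30781 = -19280343594936/30781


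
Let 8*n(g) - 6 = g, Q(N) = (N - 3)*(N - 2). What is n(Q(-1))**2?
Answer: 81/16 ≈ 5.0625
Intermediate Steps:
Q(N) = (-3 + N)*(-2 + N)
n(g) = 3/4 + g/8
n(Q(-1))**2 = (3/4 + (6 + (-1)**2 - 5*(-1))/8)**2 = (3/4 + (6 + 1 + 5)/8)**2 = (3/4 + (1/8)*12)**2 = (3/4 + 3/2)**2 = (9/4)**2 = 81/16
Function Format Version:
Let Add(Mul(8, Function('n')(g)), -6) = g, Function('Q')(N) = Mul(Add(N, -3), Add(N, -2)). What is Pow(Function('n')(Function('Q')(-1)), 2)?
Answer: Rational(81, 16) ≈ 5.0625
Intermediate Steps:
Function('Q')(N) = Mul(Add(-3, N), Add(-2, N))
Function('n')(g) = Add(Rational(3, 4), Mul(Rational(1, 8), g))
Pow(Function('n')(Function('Q')(-1)), 2) = Pow(Add(Rational(3, 4), Mul(Rational(1, 8), Add(6, Pow(-1, 2), Mul(-5, -1)))), 2) = Pow(Add(Rational(3, 4), Mul(Rational(1, 8), Add(6, 1, 5))), 2) = Pow(Add(Rational(3, 4), Mul(Rational(1, 8), 12)), 2) = Pow(Add(Rational(3, 4), Rational(3, 2)), 2) = Pow(Rational(9, 4), 2) = Rational(81, 16)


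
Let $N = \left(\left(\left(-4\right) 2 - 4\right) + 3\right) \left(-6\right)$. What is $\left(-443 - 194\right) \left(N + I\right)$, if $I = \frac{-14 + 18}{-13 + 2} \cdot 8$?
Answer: $- \frac{357994}{11} \approx -32545.0$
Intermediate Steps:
$N = 54$ ($N = \left(\left(-8 - 4\right) + 3\right) \left(-6\right) = \left(-12 + 3\right) \left(-6\right) = \left(-9\right) \left(-6\right) = 54$)
$I = - \frac{32}{11}$ ($I = \frac{4}{-11} \cdot 8 = 4 \left(- \frac{1}{11}\right) 8 = \left(- \frac{4}{11}\right) 8 = - \frac{32}{11} \approx -2.9091$)
$\left(-443 - 194\right) \left(N + I\right) = \left(-443 - 194\right) \left(54 - \frac{32}{11}\right) = \left(-637\right) \frac{562}{11} = - \frac{357994}{11}$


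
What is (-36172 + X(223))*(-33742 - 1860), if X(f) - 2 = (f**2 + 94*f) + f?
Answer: -1236955888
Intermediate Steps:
X(f) = 2 + f**2 + 95*f (X(f) = 2 + ((f**2 + 94*f) + f) = 2 + (f**2 + 95*f) = 2 + f**2 + 95*f)
(-36172 + X(223))*(-33742 - 1860) = (-36172 + (2 + 223**2 + 95*223))*(-33742 - 1860) = (-36172 + (2 + 49729 + 21185))*(-35602) = (-36172 + 70916)*(-35602) = 34744*(-35602) = -1236955888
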